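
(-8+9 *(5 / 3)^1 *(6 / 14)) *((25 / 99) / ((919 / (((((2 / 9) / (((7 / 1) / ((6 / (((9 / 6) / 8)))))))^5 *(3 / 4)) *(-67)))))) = 449629388800 / 19153032843357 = 0.02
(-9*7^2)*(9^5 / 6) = -8680203 / 2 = -4340101.50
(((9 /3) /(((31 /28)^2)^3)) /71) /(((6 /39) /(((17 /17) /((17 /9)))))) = 84571748352 /1071216942967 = 0.08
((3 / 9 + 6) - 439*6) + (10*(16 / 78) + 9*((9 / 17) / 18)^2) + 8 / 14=-276143305 / 105196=-2625.04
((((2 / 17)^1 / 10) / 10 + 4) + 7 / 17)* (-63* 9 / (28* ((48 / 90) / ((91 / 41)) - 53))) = 7540533 / 4451960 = 1.69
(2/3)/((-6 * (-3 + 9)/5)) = -5/54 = -0.09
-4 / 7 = -0.57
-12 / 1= -12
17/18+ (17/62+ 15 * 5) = 21265/279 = 76.22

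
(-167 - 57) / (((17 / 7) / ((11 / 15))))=-17248 / 255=-67.64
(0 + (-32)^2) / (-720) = -64 / 45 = -1.42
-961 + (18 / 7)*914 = 9725 / 7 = 1389.29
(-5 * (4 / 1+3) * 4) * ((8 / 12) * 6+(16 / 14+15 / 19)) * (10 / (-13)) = 157800 / 247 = 638.87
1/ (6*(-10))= -1/ 60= -0.02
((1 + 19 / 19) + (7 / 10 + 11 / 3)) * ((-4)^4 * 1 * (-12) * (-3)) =58675.20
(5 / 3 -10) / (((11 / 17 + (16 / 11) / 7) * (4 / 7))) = -17.06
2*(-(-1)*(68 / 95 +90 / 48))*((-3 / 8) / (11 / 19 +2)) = -5907 / 7840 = -0.75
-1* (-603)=603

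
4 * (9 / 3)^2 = 36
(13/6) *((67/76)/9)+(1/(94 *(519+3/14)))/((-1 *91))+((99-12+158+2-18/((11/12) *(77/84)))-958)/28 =-133521259264529/5146184907864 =-25.95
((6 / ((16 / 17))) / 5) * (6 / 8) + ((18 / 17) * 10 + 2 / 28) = 221167 / 19040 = 11.62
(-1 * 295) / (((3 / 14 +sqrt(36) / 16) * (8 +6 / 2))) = -16520 / 363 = -45.51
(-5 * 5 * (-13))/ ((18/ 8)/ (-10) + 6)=13000/ 231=56.28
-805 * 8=-6440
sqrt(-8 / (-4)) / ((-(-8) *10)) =sqrt(2) / 80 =0.02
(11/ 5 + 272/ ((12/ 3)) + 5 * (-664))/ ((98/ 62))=-503719/ 245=-2056.00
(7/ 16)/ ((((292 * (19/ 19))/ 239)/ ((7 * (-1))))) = -2.51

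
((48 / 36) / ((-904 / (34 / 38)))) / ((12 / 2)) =-17 / 77292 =-0.00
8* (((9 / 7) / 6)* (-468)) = -5616 / 7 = -802.29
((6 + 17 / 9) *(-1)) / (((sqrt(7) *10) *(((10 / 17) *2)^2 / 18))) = -20519 *sqrt(7) / 14000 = -3.88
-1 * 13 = -13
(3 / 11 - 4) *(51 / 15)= -697 / 55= -12.67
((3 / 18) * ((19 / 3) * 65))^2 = 1525225 / 324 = 4707.48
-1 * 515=-515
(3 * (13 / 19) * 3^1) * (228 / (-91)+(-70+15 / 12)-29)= -328437 / 532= -617.36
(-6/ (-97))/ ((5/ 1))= 0.01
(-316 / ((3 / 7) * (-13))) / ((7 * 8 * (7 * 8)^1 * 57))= 79 / 248976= 0.00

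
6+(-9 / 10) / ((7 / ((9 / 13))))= 5379 / 910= 5.91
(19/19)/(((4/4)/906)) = 906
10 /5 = 2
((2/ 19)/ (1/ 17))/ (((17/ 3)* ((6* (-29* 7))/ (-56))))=8/ 551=0.01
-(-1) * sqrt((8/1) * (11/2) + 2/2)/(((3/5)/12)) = 60 * sqrt(5) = 134.16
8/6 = 4/3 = 1.33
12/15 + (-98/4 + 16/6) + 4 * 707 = 84209/30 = 2806.97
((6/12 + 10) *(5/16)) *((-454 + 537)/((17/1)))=8715/544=16.02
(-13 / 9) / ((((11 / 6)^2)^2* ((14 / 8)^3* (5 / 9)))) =-1078272 / 25109315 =-0.04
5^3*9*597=671625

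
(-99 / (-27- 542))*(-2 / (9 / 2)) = -44 / 569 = -0.08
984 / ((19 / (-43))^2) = 1819416 / 361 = 5039.93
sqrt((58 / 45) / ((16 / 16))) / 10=sqrt(290) / 150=0.11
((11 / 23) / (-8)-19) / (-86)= 3507 / 15824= 0.22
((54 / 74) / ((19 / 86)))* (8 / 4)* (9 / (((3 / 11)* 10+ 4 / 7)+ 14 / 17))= 13677741 / 948347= 14.42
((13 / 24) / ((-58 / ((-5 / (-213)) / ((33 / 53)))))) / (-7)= 3445 / 68490576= 0.00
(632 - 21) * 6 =3666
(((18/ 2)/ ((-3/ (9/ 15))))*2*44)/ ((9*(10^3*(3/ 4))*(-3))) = 44/ 5625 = 0.01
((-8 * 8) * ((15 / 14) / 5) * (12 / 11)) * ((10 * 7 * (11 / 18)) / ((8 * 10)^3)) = -1 / 800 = -0.00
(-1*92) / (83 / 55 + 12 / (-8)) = -10120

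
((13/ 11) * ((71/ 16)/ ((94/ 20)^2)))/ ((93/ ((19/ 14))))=438425/ 126549192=0.00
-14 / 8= -7 / 4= -1.75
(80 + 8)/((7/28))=352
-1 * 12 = -12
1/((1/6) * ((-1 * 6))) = -1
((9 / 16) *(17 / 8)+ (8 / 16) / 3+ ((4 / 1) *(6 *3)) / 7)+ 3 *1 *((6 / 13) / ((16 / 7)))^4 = 28627175471 / 2456702976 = 11.65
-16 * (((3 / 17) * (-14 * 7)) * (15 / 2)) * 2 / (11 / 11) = 70560 / 17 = 4150.59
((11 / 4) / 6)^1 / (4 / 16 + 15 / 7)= 77 / 402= 0.19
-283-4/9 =-2551/9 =-283.44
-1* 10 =-10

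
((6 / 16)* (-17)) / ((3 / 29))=-493 / 8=-61.62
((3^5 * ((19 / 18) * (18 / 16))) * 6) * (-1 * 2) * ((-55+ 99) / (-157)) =152361 / 157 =970.45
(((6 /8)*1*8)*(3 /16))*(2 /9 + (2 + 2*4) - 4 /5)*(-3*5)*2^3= -1272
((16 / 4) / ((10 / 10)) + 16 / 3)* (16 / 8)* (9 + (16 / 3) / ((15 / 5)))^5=480891054392 / 177147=2714644.08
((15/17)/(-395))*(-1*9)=27/1343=0.02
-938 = -938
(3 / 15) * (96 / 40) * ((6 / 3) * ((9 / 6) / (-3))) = -0.48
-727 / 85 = -8.55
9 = 9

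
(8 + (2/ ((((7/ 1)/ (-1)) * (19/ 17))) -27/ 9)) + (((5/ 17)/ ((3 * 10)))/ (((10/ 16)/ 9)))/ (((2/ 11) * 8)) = 4.84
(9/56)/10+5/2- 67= -64.48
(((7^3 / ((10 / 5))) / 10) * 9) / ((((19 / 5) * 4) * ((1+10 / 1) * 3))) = 0.31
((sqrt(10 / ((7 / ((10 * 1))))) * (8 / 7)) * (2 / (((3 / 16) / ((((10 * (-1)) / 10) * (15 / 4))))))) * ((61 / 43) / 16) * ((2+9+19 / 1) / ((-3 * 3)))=122000 * sqrt(7) / 6321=51.06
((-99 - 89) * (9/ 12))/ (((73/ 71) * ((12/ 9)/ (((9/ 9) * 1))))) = -30033/ 292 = -102.85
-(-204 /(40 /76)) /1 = 1938 /5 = 387.60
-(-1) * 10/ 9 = 10/ 9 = 1.11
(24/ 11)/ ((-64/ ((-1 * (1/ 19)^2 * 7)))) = 21/ 31768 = 0.00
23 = 23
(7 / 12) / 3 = 7 / 36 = 0.19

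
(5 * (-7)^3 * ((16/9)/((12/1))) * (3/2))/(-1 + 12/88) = 75460/171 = 441.29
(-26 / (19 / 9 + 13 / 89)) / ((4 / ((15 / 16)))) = -156195 / 57856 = -2.70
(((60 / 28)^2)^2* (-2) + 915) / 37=2095665 / 88837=23.59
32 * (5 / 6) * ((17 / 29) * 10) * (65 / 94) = 442000 / 4089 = 108.09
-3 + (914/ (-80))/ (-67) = -7583/ 2680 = -2.83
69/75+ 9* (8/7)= 1961/175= 11.21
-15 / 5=-3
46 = 46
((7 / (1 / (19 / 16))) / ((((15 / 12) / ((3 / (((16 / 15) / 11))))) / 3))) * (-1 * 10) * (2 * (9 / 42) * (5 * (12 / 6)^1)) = -26451.56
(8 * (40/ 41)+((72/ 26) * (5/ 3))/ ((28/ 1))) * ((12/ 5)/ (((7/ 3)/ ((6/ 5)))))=1284552/ 130585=9.84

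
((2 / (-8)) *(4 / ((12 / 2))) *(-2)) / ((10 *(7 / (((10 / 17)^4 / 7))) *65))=200 / 159608631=0.00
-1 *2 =-2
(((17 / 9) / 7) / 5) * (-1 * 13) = -0.70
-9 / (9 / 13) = -13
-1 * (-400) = 400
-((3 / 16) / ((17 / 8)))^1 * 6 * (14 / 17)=-126 / 289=-0.44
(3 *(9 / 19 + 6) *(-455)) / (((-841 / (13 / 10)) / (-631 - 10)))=-279813807 / 31958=-8755.67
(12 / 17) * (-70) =-840 / 17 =-49.41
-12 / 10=-6 / 5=-1.20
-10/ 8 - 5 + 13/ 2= 0.25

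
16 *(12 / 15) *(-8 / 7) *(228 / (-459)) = 38912 / 5355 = 7.27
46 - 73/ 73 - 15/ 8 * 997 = -14595/ 8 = -1824.38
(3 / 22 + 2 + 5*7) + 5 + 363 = 8913 / 22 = 405.14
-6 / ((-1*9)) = 2 / 3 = 0.67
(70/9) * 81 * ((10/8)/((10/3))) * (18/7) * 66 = 40095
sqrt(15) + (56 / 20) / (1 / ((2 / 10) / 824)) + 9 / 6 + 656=sqrt(15) + 6772257 / 10300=661.37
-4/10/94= -1/235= -0.00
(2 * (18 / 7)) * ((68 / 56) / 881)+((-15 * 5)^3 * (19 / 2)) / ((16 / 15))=-5190397724583 / 1381408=-3757324.21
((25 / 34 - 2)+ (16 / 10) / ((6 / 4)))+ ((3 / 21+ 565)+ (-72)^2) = 5748.94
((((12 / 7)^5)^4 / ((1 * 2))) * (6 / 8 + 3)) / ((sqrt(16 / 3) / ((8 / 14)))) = 7188299985839015854080 * sqrt(3) / 558545864083284007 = 22290.92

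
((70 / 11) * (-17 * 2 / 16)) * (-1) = 595 / 44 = 13.52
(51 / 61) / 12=17 / 244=0.07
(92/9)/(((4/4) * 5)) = 92/45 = 2.04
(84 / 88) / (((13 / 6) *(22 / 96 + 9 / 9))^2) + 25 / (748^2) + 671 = 220903995423369 / 329150048656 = 671.13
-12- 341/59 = -1049/59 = -17.78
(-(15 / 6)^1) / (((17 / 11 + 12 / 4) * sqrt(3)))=-11 * sqrt(3) / 60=-0.32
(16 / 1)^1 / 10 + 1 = 13 / 5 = 2.60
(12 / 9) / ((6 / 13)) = 26 / 9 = 2.89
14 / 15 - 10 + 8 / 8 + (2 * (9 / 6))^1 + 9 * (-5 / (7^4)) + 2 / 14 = -4.94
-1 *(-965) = 965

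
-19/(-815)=19/815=0.02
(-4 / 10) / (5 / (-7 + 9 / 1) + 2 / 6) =-12 / 85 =-0.14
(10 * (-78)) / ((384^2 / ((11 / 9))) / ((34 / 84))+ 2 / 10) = -729300 / 278692027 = -0.00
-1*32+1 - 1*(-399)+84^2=7424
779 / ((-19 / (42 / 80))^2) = 18081 / 30400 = 0.59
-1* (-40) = 40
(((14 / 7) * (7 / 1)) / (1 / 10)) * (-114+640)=73640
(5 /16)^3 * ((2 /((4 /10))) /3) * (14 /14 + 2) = 625 /4096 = 0.15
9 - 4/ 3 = 7.67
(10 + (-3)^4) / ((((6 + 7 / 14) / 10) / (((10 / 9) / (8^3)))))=175 / 576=0.30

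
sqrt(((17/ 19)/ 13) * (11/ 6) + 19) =sqrt(42007290)/ 1482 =4.37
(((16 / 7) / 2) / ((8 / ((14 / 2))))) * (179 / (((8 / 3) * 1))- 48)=153 / 8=19.12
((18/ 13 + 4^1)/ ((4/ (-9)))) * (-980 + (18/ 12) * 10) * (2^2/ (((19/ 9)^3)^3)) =235532286287550/ 4194940071127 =56.15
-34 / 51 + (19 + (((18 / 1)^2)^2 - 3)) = 314974 / 3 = 104991.33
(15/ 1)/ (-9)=-5/ 3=-1.67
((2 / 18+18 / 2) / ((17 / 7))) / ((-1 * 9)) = -574 / 1377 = -0.42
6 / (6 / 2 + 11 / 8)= 48 / 35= 1.37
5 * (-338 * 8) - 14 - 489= -14023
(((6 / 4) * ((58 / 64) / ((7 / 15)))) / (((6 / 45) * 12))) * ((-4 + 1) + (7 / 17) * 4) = -150075 / 60928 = -2.46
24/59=0.41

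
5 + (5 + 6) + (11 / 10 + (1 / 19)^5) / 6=801430713 / 49521980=16.18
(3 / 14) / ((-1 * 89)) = -3 / 1246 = -0.00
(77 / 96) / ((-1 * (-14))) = 11 / 192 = 0.06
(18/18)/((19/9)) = 9/19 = 0.47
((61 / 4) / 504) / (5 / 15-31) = -61 / 61824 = -0.00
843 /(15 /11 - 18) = -3091 /61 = -50.67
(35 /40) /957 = 7 /7656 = 0.00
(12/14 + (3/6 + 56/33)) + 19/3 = 4337/462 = 9.39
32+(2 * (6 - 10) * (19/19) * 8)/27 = 29.63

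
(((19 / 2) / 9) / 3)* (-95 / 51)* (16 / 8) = -1805 / 1377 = -1.31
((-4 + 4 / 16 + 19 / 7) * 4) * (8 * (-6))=1392 / 7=198.86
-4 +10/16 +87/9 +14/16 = 43/6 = 7.17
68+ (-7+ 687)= 748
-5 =-5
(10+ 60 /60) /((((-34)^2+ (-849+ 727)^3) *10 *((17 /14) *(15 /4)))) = -7 /52584825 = -0.00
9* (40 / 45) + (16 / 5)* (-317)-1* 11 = -5087 / 5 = -1017.40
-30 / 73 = -0.41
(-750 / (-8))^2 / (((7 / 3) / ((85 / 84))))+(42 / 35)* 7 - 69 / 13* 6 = 772173861 / 203840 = 3788.14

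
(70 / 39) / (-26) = -35 / 507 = -0.07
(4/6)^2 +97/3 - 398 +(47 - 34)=-3170/9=-352.22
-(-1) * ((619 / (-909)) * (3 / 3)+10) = 9.32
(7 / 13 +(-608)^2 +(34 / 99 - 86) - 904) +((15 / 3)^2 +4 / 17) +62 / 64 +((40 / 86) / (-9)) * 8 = 11099919570851 / 30105504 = 368700.67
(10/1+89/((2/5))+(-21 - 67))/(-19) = -289/38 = -7.61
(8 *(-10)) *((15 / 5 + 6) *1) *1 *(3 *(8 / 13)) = -17280 / 13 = -1329.23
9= 9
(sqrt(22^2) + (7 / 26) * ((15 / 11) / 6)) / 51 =12619 / 29172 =0.43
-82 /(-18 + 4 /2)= 41 /8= 5.12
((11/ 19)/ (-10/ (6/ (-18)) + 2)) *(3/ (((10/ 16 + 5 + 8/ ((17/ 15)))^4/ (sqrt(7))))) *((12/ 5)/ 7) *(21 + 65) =40453563392 *sqrt(7)/ 654237650390625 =0.00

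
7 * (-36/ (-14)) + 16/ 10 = 19.60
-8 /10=-4 /5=-0.80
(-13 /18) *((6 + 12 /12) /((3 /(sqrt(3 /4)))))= -1.46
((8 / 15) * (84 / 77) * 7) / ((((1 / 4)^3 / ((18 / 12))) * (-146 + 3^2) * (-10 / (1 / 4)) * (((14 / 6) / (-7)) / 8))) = -64512 / 37675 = -1.71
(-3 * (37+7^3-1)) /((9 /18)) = -2274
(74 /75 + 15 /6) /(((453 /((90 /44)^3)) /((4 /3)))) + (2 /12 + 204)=492615265 /2411772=204.25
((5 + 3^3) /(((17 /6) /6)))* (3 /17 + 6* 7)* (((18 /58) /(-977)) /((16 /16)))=-0.91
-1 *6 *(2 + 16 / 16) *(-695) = 12510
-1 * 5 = -5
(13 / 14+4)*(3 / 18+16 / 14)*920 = 290950 / 49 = 5937.76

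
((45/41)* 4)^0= 1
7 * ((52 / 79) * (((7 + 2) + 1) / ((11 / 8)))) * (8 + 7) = 436800 / 869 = 502.65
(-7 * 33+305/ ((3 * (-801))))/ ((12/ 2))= -277699/ 7209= -38.52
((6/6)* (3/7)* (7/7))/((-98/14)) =-3/49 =-0.06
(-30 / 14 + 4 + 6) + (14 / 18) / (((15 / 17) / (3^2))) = 1658 / 105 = 15.79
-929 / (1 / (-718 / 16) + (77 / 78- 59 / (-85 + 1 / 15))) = -637339521 / 1138538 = -559.79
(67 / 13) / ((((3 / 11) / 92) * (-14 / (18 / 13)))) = -203412 / 1183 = -171.95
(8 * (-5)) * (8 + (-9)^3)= 28840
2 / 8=0.25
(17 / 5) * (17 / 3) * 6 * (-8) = -4624 / 5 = -924.80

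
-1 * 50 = -50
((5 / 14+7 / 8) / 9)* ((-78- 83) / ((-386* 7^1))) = 529 / 64848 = 0.01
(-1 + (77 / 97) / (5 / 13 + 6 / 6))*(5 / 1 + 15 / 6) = -3725 / 1164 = -3.20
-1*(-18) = 18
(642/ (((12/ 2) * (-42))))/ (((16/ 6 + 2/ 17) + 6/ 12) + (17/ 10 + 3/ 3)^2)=-90950/ 377503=-0.24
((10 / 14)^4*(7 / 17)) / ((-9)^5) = -625 / 344314719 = -0.00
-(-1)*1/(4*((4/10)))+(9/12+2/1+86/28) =361/56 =6.45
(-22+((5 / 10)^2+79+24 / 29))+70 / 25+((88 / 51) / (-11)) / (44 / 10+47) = 462771863 / 7602060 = 60.87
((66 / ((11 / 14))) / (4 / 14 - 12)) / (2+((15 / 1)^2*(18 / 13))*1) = -1911 / 83558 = -0.02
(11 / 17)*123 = 1353 / 17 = 79.59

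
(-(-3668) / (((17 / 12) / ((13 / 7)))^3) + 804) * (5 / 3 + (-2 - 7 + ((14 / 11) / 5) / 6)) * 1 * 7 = -875332687332 / 1891505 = -462770.49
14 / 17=0.82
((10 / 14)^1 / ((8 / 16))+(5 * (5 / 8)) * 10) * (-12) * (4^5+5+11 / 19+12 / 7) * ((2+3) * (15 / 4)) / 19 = -14119113375 / 35378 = -399093.03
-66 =-66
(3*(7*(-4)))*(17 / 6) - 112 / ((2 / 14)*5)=-1974 / 5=-394.80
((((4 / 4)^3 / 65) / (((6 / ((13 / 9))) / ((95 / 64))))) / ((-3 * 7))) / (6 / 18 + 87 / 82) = -0.00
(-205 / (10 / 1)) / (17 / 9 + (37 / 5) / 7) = -12915 / 1856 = -6.96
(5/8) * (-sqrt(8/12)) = -5 * sqrt(6)/24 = -0.51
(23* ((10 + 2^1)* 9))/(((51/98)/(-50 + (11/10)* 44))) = -649152/85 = -7637.08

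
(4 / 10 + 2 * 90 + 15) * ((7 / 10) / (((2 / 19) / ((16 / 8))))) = 129941 / 50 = 2598.82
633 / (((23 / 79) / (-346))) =-17302422 / 23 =-752279.22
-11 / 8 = -1.38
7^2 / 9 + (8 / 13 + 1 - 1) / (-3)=613 / 117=5.24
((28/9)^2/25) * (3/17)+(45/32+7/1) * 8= 3089911/45900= 67.32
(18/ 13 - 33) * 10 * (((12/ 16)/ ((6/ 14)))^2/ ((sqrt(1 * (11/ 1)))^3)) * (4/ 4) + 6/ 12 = 1/ 2 - 100695 * sqrt(11)/ 12584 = -26.04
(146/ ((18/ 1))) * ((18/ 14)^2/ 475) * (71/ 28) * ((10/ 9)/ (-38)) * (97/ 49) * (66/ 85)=-16590783/ 5157227950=-0.00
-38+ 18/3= -32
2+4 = 6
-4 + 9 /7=-19 /7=-2.71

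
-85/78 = -1.09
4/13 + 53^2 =36521/13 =2809.31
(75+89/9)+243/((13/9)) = 29615/117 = 253.12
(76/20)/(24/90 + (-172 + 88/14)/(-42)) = 931/1032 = 0.90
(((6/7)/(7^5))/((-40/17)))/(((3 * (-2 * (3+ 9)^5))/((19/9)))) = 323/10538940948480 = 0.00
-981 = -981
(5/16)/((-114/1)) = -5/1824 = -0.00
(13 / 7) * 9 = 117 / 7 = 16.71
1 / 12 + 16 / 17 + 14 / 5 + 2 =5941 / 1020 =5.82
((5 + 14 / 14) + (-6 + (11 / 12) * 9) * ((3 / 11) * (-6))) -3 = -15 / 22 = -0.68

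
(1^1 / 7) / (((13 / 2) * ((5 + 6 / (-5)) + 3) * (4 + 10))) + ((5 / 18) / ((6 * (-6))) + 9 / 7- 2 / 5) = 30813511 / 35085960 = 0.88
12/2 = 6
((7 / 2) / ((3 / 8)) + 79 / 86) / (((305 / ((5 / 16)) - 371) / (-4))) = -1058 / 15609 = -0.07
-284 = -284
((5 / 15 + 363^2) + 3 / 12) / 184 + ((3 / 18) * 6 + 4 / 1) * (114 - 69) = 941.14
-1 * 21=-21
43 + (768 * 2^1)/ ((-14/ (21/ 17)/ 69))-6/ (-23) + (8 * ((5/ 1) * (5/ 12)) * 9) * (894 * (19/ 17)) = 54962167/ 391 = 140568.20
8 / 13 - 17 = -213 / 13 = -16.38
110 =110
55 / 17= 3.24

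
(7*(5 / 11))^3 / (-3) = -10.74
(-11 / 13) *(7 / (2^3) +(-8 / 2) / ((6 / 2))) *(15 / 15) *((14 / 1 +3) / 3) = 2057 / 936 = 2.20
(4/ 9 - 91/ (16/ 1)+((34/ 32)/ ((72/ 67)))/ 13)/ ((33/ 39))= -6.11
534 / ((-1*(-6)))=89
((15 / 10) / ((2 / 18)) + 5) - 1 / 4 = 73 / 4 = 18.25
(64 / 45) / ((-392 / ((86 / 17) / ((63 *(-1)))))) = 688 / 2361555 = 0.00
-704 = -704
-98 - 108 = -206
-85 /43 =-1.98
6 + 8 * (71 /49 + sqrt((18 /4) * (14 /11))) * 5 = 3134 /49 + 120 * sqrt(77) /11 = 159.69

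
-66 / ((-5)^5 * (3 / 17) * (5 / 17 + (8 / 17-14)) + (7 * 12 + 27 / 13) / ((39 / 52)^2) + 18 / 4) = -1487772 / 168082193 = -0.01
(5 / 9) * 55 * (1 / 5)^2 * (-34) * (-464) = 173536 / 9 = 19281.78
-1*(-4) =4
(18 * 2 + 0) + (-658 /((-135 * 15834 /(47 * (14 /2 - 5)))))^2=839277050824 /23312709225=36.00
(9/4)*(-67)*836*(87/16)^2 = -953898363/256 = -3726165.48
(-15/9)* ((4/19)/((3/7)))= -140/171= -0.82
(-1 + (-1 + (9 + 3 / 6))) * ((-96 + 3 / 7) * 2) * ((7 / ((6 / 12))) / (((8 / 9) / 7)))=-158051.25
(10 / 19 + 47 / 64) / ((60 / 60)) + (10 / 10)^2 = 2749 / 1216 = 2.26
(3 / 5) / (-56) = -3 / 280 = -0.01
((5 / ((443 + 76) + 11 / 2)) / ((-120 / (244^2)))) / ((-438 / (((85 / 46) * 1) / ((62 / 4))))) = 632570 / 491394609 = 0.00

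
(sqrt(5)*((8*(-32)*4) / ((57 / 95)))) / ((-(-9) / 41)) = -209920*sqrt(5) / 27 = -17385.01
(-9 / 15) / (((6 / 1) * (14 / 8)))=-2 / 35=-0.06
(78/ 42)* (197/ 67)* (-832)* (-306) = 652010112/ 469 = 1390213.46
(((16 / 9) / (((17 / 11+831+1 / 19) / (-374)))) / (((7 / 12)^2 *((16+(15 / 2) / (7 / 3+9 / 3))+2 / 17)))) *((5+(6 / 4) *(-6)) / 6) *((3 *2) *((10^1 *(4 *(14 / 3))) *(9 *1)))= 10450281431040 / 11612061503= 899.95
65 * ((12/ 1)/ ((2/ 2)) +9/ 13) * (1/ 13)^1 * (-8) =-6600/ 13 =-507.69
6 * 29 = 174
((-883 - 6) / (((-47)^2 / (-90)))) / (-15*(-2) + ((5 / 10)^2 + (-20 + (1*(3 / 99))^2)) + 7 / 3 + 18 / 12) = 348523560 / 135524359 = 2.57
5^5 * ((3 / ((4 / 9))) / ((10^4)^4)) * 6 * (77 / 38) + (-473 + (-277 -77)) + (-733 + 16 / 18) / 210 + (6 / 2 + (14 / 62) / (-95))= -1179095816959963457417 / 1424908800000000000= -827.49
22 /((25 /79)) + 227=7413 /25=296.52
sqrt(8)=2 * sqrt(2)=2.83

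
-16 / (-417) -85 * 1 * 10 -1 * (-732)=-49190 / 417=-117.96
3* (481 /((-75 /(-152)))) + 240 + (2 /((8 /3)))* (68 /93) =2452897 /775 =3165.03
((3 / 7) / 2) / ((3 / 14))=1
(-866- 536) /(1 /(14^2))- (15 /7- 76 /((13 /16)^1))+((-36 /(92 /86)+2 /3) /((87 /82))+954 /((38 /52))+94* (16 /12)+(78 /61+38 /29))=-173033462729447 /633130407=-273298.30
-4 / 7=-0.57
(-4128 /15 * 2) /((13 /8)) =-22016 /65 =-338.71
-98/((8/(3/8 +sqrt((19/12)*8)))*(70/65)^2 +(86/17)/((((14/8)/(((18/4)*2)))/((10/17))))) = -4312066034312127/640814755987768 +26569942396816*sqrt(114)/240305533495413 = -5.55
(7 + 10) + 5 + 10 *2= 42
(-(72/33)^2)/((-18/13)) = 416/121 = 3.44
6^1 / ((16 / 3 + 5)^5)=0.00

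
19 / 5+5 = 44 / 5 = 8.80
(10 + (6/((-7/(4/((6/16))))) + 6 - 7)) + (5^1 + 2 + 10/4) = 9.36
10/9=1.11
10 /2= 5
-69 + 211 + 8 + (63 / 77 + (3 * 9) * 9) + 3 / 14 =60681 / 154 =394.03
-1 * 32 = -32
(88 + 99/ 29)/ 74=2651/ 2146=1.24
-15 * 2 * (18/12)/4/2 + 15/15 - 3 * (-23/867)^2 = -4.63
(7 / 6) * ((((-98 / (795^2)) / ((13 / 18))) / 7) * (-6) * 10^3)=7840 / 36517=0.21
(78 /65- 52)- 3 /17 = -4333 /85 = -50.98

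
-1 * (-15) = 15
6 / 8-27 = -105 / 4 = -26.25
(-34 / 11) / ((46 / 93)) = -6.25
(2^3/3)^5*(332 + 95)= 13991936/243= 57579.98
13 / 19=0.68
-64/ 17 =-3.76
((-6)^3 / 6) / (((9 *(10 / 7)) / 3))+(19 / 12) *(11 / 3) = -467 / 180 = -2.59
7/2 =3.50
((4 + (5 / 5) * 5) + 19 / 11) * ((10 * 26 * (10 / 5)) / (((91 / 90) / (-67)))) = -28461600 / 77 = -369631.17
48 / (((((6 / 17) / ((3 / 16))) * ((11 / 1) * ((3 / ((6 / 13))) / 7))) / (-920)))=-328440 / 143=-2296.78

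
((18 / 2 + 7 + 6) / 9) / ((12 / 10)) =55 / 27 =2.04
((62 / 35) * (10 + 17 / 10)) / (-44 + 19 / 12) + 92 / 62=2748206 / 2761325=1.00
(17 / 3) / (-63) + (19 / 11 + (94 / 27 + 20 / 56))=22769 / 4158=5.48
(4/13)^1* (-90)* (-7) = 2520/13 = 193.85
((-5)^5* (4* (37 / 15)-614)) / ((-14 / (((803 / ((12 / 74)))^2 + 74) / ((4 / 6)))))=-4959973913981.89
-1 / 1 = -1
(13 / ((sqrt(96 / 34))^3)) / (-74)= -221*sqrt(51) / 42624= -0.04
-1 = -1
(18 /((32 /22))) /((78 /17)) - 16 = -2767 /208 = -13.30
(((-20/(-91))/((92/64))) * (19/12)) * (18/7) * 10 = 91200/14651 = 6.22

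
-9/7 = -1.29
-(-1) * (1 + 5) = 6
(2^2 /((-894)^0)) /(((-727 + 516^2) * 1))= 4 /265529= 0.00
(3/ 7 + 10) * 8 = 584/ 7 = 83.43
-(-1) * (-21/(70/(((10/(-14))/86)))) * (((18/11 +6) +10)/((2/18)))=2619/6622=0.40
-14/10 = -7/5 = -1.40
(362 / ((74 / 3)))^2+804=1395525 / 1369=1019.38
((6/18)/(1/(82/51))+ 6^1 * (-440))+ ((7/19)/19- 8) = -146226311/55233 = -2647.44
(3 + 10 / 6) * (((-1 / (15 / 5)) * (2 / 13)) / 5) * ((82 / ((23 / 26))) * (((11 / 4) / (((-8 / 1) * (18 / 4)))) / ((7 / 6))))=902 / 3105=0.29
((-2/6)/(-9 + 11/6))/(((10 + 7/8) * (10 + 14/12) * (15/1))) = 32/1253235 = 0.00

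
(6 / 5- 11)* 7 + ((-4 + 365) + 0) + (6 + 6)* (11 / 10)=1528 / 5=305.60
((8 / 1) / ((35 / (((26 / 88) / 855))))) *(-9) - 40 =-1463026 / 36575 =-40.00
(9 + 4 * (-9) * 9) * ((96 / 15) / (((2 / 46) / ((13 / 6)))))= -100464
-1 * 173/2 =-173/2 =-86.50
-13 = -13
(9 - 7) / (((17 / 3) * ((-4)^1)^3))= -3 / 544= -0.01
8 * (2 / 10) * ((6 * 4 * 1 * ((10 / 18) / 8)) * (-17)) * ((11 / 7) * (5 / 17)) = -440 / 21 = -20.95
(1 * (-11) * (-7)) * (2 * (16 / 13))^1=2464 / 13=189.54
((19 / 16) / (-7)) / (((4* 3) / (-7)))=19 / 192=0.10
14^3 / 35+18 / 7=2834 / 35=80.97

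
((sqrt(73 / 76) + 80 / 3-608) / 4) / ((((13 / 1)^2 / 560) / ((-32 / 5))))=3076.90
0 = 0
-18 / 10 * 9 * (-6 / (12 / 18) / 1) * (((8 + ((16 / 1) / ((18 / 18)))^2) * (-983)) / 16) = -23648031 / 10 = -2364803.10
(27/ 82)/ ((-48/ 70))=-315/ 656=-0.48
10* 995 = 9950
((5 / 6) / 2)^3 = 125 / 1728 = 0.07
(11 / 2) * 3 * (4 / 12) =5.50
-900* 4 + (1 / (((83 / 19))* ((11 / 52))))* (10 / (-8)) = -3288035 / 913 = -3601.35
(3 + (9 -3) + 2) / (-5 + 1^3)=-11 / 4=-2.75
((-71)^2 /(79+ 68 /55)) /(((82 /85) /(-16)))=-188533400 /180933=-1042.01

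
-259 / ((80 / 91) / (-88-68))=919191 / 20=45959.55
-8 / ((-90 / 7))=28 / 45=0.62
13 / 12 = 1.08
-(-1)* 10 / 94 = 5 / 47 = 0.11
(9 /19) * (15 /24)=45 /152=0.30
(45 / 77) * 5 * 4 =900 / 77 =11.69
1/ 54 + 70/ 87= 1289/ 1566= 0.82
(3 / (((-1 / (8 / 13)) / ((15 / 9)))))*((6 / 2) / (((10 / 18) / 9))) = -1944 / 13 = -149.54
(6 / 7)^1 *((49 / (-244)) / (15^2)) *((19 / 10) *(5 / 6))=-133 / 109800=-0.00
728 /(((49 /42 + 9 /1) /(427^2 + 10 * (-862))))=758760912 /61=12438703.48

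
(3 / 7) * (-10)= -4.29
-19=-19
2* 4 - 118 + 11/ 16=-1749/ 16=-109.31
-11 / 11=-1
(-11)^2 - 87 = 34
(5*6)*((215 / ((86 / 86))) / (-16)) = -403.12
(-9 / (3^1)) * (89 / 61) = -267 / 61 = -4.38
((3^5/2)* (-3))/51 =-243/34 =-7.15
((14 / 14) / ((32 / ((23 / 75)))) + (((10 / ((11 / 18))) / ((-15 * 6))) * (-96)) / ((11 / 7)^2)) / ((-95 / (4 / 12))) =-22609813 / 910404000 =-0.02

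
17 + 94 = 111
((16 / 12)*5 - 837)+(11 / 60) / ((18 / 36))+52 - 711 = -44669 / 30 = -1488.97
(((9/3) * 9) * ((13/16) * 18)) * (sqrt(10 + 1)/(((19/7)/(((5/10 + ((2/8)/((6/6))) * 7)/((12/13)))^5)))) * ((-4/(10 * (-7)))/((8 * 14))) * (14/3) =95006081547 * sqrt(11)/3187671040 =98.85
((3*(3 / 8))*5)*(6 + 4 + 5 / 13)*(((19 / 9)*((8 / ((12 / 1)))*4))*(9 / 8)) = 369.95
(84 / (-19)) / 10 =-0.44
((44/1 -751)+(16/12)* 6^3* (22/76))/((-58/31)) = 367319/1102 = 333.32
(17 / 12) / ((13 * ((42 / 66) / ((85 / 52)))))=15895 / 56784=0.28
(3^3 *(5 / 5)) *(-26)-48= -750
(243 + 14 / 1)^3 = 16974593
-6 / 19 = -0.32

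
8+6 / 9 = 26 / 3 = 8.67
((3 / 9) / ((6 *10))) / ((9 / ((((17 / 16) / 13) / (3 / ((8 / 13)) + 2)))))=17 / 2316600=0.00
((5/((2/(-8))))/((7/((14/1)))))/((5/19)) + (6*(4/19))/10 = -14428/95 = -151.87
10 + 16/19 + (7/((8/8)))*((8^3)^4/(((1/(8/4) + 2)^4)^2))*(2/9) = 4679522212033406/66796875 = 70056005.05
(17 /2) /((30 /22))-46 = -39.77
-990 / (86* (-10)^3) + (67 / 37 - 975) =-309665137 / 318200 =-973.18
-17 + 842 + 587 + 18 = 1430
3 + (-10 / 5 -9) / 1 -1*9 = -17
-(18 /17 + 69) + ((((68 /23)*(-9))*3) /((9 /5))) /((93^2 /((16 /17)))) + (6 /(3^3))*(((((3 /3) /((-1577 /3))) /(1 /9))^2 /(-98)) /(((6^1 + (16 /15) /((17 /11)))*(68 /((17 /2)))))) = -131353798156403499787 /1874778137021095824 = -70.06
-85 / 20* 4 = -17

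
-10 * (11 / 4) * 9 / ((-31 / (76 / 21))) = 6270 / 217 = 28.89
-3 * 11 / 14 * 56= -132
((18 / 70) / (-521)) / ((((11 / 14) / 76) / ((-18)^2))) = -443232 / 28655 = -15.47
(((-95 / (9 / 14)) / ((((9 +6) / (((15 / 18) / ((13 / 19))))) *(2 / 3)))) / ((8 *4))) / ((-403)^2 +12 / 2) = -2527 / 729698112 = -0.00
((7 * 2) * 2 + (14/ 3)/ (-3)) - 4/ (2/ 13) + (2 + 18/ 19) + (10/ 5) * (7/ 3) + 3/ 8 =11537/ 1368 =8.43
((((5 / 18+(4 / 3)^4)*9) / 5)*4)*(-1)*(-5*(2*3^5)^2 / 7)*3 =87707448 / 7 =12529635.43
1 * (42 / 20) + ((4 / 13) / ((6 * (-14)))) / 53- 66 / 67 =10807673 / 9694230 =1.11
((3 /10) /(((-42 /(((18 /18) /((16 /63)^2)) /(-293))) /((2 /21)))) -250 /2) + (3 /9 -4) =-289530799 /2250240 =-128.67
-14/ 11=-1.27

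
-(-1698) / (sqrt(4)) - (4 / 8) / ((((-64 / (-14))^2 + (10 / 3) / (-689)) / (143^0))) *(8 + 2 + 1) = 3592054251 / 4232236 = 848.74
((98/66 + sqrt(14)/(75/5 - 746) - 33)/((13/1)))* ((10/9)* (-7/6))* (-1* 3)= -2800/297 - 35* sqrt(14)/85527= -9.43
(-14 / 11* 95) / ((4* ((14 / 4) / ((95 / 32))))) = -25.64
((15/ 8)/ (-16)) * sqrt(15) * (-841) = 12615 * sqrt(15)/ 128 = 381.70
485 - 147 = 338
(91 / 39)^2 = 49 / 9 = 5.44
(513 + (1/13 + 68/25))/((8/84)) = 1760157/325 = 5415.87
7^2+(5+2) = 56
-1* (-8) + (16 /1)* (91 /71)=2024 /71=28.51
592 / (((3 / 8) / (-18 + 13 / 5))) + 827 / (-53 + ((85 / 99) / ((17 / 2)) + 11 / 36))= -7599936124 / 312405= -24327.19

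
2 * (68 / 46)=68 / 23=2.96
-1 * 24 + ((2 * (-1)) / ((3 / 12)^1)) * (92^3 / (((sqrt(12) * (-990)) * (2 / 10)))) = 9058.34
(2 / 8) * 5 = 5 / 4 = 1.25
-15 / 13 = -1.15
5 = 5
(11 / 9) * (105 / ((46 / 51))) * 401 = 2624545 / 46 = 57055.33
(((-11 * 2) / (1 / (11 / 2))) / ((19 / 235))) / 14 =-28435 / 266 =-106.90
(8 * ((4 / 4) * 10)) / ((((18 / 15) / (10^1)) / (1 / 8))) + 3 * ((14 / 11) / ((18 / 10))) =940 / 11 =85.45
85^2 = 7225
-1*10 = -10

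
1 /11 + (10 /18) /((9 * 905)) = 14672 /161271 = 0.09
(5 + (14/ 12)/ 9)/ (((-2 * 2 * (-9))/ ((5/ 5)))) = 277/ 1944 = 0.14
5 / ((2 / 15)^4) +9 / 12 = 253137 / 16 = 15821.06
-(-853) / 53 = 853 / 53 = 16.09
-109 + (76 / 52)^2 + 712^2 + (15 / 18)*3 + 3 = 171312811 / 338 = 506842.64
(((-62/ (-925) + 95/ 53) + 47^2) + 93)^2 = 12756959525717521/ 2403450625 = 5307768.50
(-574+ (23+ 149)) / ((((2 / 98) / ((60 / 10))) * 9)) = -13132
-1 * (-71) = 71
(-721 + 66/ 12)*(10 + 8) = -12879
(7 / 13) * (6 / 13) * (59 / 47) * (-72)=-178416 / 7943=-22.46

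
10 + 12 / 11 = 122 / 11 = 11.09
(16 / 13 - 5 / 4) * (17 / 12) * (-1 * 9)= 51 / 208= 0.25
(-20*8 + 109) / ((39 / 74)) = -1258 / 13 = -96.77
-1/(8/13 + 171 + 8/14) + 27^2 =11422610/15669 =728.99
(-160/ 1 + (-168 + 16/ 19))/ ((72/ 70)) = -18130/ 57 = -318.07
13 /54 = 0.24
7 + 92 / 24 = 65 / 6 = 10.83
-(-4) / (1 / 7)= 28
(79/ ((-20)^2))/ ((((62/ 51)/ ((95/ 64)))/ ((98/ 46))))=3750999/ 7301120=0.51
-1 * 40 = -40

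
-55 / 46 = -1.20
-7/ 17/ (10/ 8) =-28/ 85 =-0.33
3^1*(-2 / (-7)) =6 / 7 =0.86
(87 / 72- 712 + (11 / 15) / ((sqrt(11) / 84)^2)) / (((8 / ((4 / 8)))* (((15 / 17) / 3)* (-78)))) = 0.65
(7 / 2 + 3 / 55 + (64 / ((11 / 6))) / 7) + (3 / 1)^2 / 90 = 3327 / 385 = 8.64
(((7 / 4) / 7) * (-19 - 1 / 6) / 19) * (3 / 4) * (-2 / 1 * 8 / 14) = 115 / 532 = 0.22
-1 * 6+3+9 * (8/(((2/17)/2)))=1221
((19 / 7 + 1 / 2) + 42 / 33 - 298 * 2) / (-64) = 91093 / 9856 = 9.24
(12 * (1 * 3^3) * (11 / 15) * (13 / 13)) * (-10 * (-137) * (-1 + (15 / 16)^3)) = -29336769 / 512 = -57298.38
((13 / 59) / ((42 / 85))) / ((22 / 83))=91715 / 54516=1.68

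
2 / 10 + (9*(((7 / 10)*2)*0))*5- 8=-39 / 5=-7.80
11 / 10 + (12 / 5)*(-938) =-2250.10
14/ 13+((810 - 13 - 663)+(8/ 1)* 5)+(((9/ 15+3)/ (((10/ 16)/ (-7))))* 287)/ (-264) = 782602/ 3575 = 218.91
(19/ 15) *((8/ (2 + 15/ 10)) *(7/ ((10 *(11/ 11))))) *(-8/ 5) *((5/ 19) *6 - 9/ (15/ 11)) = 10176/ 625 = 16.28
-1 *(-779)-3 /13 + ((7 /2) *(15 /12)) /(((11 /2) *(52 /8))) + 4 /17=3788115 /4862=779.13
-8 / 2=-4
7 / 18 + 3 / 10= 31 / 45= 0.69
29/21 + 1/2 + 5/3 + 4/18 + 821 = 103921/126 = 824.77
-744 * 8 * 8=-47616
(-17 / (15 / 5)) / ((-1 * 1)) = 17 / 3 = 5.67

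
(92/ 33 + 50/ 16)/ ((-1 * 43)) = -1561/ 11352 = -0.14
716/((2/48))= 17184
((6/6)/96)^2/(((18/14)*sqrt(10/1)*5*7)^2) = 1/186624000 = 0.00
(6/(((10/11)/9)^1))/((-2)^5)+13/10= -89/160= -0.56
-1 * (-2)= 2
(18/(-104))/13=-9/676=-0.01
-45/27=-5/3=-1.67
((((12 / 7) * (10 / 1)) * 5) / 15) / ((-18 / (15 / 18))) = -50 / 189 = -0.26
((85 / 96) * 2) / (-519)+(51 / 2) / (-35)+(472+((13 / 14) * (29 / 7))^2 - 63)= 126526024867 / 299068560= 423.07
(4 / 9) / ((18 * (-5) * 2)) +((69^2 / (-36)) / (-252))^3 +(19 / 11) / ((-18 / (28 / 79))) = 480875102377 / 4450116464640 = 0.11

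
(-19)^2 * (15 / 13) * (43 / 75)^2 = 667489 / 4875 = 136.92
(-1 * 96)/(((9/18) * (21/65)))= -4160/7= -594.29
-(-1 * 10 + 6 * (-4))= 34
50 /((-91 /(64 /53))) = -3200 /4823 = -0.66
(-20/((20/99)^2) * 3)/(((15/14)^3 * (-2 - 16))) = 41503/625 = 66.40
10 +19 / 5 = 69 / 5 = 13.80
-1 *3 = -3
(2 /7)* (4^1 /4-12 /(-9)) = 2 /3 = 0.67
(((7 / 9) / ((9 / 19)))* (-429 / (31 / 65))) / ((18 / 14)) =-8653645 / 7533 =-1148.76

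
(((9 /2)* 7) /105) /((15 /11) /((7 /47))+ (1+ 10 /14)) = 77 /2790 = 0.03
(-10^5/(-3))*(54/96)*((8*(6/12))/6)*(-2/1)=-25000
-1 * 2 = -2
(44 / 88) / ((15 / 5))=1 / 6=0.17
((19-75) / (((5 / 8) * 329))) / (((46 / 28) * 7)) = -128 / 5405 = -0.02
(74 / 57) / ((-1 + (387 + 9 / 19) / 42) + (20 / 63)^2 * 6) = 16317 / 110983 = 0.15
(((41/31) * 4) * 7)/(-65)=-1148/2015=-0.57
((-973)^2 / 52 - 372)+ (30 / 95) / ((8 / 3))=4405108 / 247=17834.45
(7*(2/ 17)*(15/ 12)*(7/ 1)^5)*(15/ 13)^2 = 132355125/ 5746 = 23034.31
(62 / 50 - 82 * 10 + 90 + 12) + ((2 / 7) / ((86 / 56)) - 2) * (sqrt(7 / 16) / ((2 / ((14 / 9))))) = -17919 / 25 - 91 * sqrt(7) / 258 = -717.69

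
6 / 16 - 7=-53 / 8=-6.62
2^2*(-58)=-232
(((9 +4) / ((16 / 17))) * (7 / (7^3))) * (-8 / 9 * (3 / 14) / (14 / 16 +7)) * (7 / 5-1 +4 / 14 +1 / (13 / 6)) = -1972 / 252105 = -0.01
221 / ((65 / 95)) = 323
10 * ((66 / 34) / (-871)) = -0.02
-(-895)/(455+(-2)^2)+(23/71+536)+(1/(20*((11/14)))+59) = 2141329393/3584790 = 597.34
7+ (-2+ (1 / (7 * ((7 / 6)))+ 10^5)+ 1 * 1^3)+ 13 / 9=44103337 / 441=100007.57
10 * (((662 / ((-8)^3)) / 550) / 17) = -331 / 239360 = -0.00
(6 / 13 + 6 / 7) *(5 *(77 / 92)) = 1650 / 299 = 5.52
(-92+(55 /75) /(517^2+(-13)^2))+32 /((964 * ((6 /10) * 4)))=-29645935363 /322286890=-91.99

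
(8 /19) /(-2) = -4 /19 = -0.21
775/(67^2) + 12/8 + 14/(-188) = 337188/210983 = 1.60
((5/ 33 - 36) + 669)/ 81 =20894/ 2673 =7.82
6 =6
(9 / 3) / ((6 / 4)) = 2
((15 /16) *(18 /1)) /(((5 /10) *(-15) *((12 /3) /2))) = -9 /8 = -1.12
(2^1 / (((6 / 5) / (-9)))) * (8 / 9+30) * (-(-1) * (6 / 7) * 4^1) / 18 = -5560 / 63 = -88.25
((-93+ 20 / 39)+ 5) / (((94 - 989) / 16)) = 54592 / 34905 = 1.56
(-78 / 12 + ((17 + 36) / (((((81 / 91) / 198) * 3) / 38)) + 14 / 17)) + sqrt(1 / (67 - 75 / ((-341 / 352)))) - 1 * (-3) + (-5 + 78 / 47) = sqrt(1147) / 407 + 6442921139 / 43146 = 149328.44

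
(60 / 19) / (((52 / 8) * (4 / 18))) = 540 / 247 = 2.19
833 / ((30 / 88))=36652 / 15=2443.47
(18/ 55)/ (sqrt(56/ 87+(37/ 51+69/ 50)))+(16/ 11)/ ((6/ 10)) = 6 * sqrt(1363638)/ 35497+80/ 33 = 2.62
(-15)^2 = 225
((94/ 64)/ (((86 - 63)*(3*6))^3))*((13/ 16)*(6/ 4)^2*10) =3055/ 8073437184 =0.00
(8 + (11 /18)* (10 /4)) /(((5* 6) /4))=1.27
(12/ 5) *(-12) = -28.80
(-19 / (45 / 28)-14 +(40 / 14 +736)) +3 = 225551 / 315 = 716.03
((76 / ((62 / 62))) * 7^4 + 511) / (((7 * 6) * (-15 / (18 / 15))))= -26141 / 75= -348.55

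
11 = 11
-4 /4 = -1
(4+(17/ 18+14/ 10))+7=1201/ 90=13.34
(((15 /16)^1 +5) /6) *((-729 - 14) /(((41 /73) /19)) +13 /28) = -913729475 /36736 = -24872.86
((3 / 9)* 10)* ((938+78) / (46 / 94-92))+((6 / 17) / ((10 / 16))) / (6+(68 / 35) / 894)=-2795440147 / 75727707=-36.91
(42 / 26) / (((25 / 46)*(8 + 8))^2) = 11109 / 520000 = 0.02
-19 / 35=-0.54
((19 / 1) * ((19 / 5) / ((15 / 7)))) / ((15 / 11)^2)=305767 / 16875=18.12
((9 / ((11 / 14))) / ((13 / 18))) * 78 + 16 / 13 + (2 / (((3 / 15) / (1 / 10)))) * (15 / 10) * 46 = 186947 / 143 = 1307.32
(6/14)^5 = 243/16807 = 0.01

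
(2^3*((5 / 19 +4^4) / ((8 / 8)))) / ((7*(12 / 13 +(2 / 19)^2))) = 1202643 / 3836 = 313.51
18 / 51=6 / 17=0.35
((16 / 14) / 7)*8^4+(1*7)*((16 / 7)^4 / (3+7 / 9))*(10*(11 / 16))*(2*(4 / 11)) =921.62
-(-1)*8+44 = 52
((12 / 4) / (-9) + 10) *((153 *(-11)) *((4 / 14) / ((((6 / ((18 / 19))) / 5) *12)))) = -81345 / 266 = -305.81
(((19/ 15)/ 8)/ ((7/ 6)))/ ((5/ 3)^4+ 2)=1539/ 110180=0.01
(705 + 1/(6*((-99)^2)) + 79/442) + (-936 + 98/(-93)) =-46708891802/201439953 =-231.88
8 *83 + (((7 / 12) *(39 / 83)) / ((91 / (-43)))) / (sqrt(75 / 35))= 664 -43 *sqrt(105) / 4980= 663.91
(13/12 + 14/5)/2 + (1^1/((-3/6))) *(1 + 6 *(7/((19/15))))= -151333/2280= -66.37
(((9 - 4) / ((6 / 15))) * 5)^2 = 15625 / 4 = 3906.25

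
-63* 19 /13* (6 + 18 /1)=-28728 /13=-2209.85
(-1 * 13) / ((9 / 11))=-143 / 9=-15.89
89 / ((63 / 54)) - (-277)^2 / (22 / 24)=-83628.08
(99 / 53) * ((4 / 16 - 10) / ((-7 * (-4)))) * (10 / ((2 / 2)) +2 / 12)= -78507 / 11872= -6.61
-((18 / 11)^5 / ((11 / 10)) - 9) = -2951631 / 1771561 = -1.67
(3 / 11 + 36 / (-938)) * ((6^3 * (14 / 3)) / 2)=87048 / 737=118.11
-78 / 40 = -39 / 20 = -1.95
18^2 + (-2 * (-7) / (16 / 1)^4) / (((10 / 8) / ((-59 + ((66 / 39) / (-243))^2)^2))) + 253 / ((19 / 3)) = 5650539767143588698545 / 15500369397860425728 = 364.54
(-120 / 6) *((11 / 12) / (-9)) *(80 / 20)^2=880 / 27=32.59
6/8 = 3/4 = 0.75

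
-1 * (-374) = 374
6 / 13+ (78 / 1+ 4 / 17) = 17392 / 221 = 78.70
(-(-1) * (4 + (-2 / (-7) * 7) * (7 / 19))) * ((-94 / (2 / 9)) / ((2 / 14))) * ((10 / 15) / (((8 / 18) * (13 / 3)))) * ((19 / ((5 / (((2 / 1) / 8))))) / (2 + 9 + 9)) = -239841 / 1040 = -230.62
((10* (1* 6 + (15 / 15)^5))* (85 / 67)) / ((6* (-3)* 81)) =-2975 / 48843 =-0.06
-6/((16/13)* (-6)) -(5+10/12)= -241/48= -5.02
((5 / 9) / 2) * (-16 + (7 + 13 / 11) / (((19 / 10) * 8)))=-32315 / 7524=-4.29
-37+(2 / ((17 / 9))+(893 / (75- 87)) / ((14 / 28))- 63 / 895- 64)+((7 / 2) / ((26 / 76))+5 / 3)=-281202143 / 1186770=-236.95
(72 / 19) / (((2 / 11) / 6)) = 2376 / 19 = 125.05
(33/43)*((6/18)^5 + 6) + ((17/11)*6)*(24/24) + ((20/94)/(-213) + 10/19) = 34994110735/2429159139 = 14.41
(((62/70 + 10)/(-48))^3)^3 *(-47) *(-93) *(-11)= 413244403067888459804847/5416169448144896000000000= 0.08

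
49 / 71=0.69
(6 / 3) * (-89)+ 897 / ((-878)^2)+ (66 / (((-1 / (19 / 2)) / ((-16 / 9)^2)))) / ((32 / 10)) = -16594024765 / 20813868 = -797.26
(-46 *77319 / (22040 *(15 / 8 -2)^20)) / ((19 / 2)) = -1025141484869013215379456 / 52345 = -19584324861381473213.86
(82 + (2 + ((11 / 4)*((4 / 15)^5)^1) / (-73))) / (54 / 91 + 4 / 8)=847480212488 / 11031440625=76.82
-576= -576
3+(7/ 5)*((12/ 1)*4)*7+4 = 2387/ 5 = 477.40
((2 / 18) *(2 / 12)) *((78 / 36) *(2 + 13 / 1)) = 65 / 108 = 0.60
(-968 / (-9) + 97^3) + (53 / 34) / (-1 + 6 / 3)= 912782.11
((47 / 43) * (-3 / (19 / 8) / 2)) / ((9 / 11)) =-2068 / 2451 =-0.84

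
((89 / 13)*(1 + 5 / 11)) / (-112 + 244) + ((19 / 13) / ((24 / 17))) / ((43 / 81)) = 2.03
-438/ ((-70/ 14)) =87.60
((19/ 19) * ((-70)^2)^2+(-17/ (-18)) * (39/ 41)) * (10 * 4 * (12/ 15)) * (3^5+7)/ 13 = 23625840884000/ 1599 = 14775385168.23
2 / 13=0.15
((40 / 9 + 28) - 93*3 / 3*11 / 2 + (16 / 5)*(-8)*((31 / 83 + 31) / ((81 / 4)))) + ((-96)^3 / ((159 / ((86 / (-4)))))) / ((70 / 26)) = 365129188471 / 8314110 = 43916.81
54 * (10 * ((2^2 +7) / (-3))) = -1980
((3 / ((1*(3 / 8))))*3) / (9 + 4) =24 / 13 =1.85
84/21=4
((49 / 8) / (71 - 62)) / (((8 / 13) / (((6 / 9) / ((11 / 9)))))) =637 / 1056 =0.60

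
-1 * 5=-5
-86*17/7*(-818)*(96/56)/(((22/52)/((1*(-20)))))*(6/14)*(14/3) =-14925031680/539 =-27690225.75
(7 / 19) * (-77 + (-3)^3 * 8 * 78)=-118475 / 19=-6235.53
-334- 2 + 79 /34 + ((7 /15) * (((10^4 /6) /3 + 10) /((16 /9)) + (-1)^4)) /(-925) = -5675237 /17000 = -333.84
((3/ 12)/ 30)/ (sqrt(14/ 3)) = sqrt(42)/ 1680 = 0.00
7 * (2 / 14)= 1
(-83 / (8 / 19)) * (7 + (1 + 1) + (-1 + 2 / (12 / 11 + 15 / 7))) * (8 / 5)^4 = -20876288 / 1875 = -11134.02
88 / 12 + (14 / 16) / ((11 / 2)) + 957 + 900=246113 / 132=1864.49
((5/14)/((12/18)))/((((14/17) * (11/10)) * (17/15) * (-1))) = -1125/2156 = -0.52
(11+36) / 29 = 47 / 29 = 1.62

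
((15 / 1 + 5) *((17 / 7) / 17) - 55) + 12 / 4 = -344 / 7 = -49.14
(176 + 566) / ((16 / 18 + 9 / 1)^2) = 60102 / 7921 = 7.59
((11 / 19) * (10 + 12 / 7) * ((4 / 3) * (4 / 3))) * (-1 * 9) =-14432 / 133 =-108.51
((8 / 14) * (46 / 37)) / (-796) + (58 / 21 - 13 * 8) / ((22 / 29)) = -32425817 / 242979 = -133.45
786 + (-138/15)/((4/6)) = 3861/5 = 772.20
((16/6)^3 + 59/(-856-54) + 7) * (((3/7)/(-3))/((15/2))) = -636317/1289925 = -0.49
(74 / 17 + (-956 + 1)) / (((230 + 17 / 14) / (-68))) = 301672 / 1079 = 279.58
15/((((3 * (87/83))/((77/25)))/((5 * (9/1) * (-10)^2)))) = 66113.79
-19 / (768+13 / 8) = -0.02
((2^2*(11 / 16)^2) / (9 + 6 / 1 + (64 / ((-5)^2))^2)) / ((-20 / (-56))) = 105875 / 431072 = 0.25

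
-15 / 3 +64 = 59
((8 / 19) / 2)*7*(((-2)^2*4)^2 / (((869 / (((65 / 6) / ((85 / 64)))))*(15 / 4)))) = 11927552 / 12630915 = 0.94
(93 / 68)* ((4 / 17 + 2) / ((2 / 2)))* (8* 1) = 7068 / 289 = 24.46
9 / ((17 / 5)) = 45 / 17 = 2.65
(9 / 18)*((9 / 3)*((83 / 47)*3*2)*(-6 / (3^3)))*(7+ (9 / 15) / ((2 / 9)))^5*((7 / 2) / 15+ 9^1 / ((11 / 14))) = -2749073823813667 / 775500000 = -3544905.00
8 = 8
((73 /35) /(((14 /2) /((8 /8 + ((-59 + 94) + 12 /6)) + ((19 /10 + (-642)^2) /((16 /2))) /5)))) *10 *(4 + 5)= 2717916363 /9800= 277338.40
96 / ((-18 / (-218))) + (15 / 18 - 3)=2321 / 2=1160.50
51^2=2601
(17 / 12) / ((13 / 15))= 85 / 52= 1.63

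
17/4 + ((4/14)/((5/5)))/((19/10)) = 2341/532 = 4.40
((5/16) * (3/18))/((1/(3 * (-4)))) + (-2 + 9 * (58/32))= 219/16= 13.69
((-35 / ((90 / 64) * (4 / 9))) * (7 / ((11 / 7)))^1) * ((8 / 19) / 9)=-11.67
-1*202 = -202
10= 10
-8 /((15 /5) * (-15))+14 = 638 /45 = 14.18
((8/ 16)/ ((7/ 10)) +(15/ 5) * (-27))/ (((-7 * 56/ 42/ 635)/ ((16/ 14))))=2141220/ 343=6242.62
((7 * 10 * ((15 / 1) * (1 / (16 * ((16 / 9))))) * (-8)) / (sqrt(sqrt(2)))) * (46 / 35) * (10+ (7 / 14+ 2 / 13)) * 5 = -17385.63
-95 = -95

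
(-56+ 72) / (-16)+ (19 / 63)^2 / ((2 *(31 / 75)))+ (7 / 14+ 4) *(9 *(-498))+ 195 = -1638460325 / 82026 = -19974.89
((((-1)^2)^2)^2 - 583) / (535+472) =-582 / 1007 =-0.58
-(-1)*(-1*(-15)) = 15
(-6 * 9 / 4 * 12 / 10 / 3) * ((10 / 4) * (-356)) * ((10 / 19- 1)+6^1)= 26559.47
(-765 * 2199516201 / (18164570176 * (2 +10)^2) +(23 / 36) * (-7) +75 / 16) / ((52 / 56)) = -460982207539 / 1000119863808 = -0.46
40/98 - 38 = -1842/49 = -37.59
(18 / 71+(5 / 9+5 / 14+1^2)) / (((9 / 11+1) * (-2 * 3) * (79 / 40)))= -213169 / 2120202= -0.10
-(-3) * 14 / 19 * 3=126 / 19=6.63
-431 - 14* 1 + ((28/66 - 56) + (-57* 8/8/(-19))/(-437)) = -7218902/14421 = -500.58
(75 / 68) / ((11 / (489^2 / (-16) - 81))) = -18031275 / 11968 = -1506.62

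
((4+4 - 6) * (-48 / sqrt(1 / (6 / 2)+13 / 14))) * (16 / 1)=-1536 * sqrt(2226) / 53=-1367.34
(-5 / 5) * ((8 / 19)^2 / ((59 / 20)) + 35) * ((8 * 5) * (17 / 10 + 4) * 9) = -80648460 / 1121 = -71943.32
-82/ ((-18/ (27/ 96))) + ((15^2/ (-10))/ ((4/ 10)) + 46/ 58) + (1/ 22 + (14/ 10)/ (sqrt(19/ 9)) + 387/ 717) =-130745247/ 2439712 + 21 * sqrt(19)/ 95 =-52.63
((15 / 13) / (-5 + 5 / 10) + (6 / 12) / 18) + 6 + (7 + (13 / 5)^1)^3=52094681 / 58500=890.51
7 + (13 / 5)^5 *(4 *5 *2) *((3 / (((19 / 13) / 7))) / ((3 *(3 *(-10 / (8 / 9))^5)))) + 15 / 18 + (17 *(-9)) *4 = -7943912707929967 / 13147628906250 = -604.21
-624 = -624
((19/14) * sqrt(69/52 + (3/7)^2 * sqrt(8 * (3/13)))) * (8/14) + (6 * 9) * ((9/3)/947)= 162/947 + 19 * sqrt(936 * sqrt(78) + 43953)/4459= 1.14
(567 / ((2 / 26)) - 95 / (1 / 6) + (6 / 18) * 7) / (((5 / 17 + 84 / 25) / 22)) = 40960.18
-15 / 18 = -5 / 6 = -0.83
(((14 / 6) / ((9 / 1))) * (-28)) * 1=-196 / 27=-7.26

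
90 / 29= 3.10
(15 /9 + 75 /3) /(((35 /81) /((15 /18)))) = 360 /7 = 51.43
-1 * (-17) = 17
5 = 5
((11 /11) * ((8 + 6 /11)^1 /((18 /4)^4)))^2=2262016 /5208653241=0.00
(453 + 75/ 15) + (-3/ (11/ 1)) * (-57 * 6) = 6064/ 11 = 551.27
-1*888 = -888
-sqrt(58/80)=-sqrt(290)/20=-0.85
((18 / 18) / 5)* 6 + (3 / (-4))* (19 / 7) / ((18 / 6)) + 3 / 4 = 89 / 70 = 1.27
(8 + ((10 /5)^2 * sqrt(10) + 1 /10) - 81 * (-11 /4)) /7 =4 * sqrt(10) /7 + 4617 /140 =34.79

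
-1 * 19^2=-361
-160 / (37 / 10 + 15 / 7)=-11200 / 409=-27.38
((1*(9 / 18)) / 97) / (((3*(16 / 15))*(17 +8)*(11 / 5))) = 1 / 34144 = 0.00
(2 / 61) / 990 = 1 / 30195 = 0.00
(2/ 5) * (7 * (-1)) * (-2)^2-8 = -96/ 5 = -19.20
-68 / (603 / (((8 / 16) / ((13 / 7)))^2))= -833 / 101907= -0.01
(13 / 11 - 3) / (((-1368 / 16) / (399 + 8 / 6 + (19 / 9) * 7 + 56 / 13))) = 1962880 / 220077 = 8.92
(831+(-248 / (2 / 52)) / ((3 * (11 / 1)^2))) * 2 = 1626.47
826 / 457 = 1.81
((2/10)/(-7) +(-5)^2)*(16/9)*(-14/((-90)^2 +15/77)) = -0.08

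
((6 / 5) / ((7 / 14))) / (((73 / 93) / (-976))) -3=-1090311 / 365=-2987.15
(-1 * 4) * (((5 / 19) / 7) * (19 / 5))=-4 / 7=-0.57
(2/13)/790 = 1/5135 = 0.00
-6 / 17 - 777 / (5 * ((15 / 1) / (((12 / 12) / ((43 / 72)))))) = -323466 / 18275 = -17.70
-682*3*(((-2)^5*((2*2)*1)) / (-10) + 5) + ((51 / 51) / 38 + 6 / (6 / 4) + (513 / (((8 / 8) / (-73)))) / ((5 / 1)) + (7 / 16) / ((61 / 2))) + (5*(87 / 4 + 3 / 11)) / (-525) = -43904.77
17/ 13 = 1.31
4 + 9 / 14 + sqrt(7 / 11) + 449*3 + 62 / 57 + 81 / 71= sqrt(77) / 11 + 76707647 / 56658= 1354.67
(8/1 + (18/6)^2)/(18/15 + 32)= 85/166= 0.51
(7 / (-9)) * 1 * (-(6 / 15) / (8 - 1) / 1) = 2 / 45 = 0.04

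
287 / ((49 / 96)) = 562.29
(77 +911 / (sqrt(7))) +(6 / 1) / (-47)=3613 / 47 +911 * sqrt(7) / 7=421.20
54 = 54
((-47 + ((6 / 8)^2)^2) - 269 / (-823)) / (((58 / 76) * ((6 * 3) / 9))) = -185569371 / 6109952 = -30.37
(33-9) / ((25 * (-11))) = -24 / 275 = -0.09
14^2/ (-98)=-2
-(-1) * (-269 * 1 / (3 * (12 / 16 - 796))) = 1076 / 9543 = 0.11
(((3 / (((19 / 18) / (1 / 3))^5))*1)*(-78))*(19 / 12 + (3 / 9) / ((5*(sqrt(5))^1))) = -151632 / 130321 - 606528*sqrt(5) / 61902475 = -1.19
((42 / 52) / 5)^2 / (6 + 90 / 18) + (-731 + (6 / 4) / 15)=-135873869 / 185900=-730.90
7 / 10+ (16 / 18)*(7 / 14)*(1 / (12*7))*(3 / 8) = 0.70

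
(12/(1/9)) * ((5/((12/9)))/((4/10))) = 1012.50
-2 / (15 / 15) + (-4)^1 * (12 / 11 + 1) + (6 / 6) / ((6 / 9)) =-8.86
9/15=3/5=0.60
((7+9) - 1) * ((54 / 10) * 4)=324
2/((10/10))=2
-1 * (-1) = 1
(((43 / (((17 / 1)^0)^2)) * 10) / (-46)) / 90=-43 / 414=-0.10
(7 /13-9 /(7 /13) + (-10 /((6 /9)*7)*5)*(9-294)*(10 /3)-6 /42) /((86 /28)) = 1849530 /559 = 3308.64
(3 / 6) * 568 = 284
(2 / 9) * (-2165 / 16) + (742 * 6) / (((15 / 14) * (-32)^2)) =-149827 / 5760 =-26.01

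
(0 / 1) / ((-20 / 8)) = 0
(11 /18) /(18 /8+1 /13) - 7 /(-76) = 2669 /7524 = 0.35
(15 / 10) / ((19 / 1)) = 3 / 38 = 0.08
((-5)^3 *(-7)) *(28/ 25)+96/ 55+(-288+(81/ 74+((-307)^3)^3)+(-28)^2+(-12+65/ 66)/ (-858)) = -253774704699399795149453938219/ 10476180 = -24223973308916016634828.15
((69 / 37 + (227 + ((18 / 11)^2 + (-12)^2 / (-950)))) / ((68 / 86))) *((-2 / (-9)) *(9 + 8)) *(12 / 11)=84636084032 / 70176975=1206.04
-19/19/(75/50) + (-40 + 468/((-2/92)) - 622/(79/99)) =-5296508/237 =-22348.14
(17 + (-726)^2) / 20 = 527093 / 20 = 26354.65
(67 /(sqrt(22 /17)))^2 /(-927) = -76313 /20394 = -3.74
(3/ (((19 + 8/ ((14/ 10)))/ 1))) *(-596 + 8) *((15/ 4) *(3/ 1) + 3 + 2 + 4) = -250047/ 173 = -1445.36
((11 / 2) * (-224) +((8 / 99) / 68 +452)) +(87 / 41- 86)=-863.88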